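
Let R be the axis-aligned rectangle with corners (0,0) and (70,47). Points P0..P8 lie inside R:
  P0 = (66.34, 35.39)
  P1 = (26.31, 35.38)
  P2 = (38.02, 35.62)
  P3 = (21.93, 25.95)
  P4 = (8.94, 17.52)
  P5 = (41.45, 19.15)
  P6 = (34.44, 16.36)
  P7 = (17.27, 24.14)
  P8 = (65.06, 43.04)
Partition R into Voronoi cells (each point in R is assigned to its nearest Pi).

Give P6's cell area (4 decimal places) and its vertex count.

1. box [0,70]×[0,47]: [(0, 0) (70, 0) (70, 47) (0, 47)]
2. ⊥bis P6·P0 via (50.39,25.875): [(0, 0) (65.8258, 0) (37.7878, 47) (0, 47)]  |A|=2434.9201
3. ⊥bis P6·P1 via (30.375,25.87): [(0, 12.8864) (0, 0) (65.8258, 0) (46.3257, 32.688)]  |A|=1374.3423
4. ⊥bis P6·P2 via (36.23,25.99): [(32.3451, 26.7121) (0, 12.8864) (0, 0) (65.8258, 0) (52.0788, 23.0441)]  |A|=1289.7382
5. ⊥bis P6·P3 via (28.185,21.155): [(32.4326, 26.6959) (11.9679, 0) (65.8258, 0) (52.0788, 23.0441)]  |A|=920.1559
6. ⊥bis P6·P4 via (21.69,16.94): [(32.4326, 26.6959) (21.4841, 12.4138) (20.9194, 0) (65.8258, 0) (52.0788, 23.0441)]  |A|=864.5946
7. ⊥bis P6·P5 via (37.945,17.755): [(34.5426, 26.3036) (32.4326, 26.6959) (21.4841, 12.4138) (20.9194, 0) (45.0115, 0)]  |A|=411.2017
8. ⊥bis P6·P7 via (25.855,20.25): [(34.5426, 26.3036) (32.4326, 26.6959) (23.4898, 15.0303) (21.3926, 10.4017) (20.9194, 0) (45.0115, 0)]  |A|=409.3036
9. ⊥bis P6·P8 via (49.75,29.7): [(34.5426, 26.3036) (32.4326, 26.6959) (23.4898, 15.0303) (21.3926, 10.4017) (20.9194, 0) (45.0115, 0)]  |A|=409.3036
10. canonical 6-gon: [(34.5426, 26.3036) (32.4326, 26.6959) (23.4898, 15.0303) (21.3926, 10.4017) (20.9194, 0) (45.0115, 0)]
11. shoelace: 409.3036

Area of P6's cell: 409.3036 (6 vertices)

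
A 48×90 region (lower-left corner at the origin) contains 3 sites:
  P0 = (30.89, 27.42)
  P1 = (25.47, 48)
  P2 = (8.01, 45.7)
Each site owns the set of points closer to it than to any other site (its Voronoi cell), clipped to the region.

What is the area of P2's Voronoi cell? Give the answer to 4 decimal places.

1. box [0,48]×[0,90]: [(0, 0) (48, 0) (48, 90) (0, 90)]
2. ⊥bis P2·P0 via (19.45,36.56): [(0, 12.2156) (48, 72.2944) (48, 90) (0, 90)]  |A|=2291.7616
3. ⊥bis P2·P1 via (16.74,46.85): [(0, 12.2156) (18.2872, 35.1046) (11.0559, 90) (0, 90)]  |A|=1014.6882
4. canonical 4-gon: [(0, 12.2156) (18.2872, 35.1046) (11.0559, 90) (0, 90)]
5. shoelace: 1014.6882

Area of P2's cell: 1014.6882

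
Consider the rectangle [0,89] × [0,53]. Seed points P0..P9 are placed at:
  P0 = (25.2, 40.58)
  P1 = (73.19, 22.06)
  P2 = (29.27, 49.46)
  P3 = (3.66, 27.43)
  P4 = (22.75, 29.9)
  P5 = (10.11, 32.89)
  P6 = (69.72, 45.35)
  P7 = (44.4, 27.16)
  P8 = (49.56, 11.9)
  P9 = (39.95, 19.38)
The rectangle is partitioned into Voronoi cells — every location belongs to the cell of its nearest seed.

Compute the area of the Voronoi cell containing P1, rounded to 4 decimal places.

Area of P1's cell: 910.9579

1. box [0,89]×[0,53]: [(0, 0) (89, 0) (89, 53) (0, 53)]
2. ⊥bis P1·P0 via (49.195,31.32): [(37.1082, 0) (89, 0) (89, 53) (57.5616, 53)]  |A|=2208.2505
3. ⊥bis P1·P2 via (51.23,35.76): [(50.387, 34.4087) (37.1082, 0) (89, 0) (89, 53) (61.9854, 53)]  |A|=2167.1287
4. ⊥bis P1·P3 via (38.425,24.745): [(50.387, 34.4087) (37.1082, 0) (89, 0) (89, 53) (61.9854, 53)]  |A|=2167.1287
5. ⊥bis P1·P4 via (47.97,25.98): [(50.387, 34.4087) (48.5336, 29.6062) (43.9319, 0) (89, 0) (89, 53) (61.9854, 53)]  |A|=2066.1169
6. ⊥bis P1·P5 via (41.65,27.475): [(50.387, 34.4087) (48.5336, 29.6062) (43.9319, 0) (89, 0) (89, 53) (61.9854, 53)]  |A|=2066.1169
7. ⊥bis P1·P6 via (71.455,33.705): [(48.8136, 30.3316) (48.5336, 29.6062) (43.9319, 0) (89, 0) (89, 36.319)]  |A|=1415.7362
8. ⊥bis P1·P7 via (58.795,24.61): [(60.1066, 32.0142) (54.4355, 0) (89, 0) (89, 36.319)]  |A|=1077.9679
9. ⊥bis P1·P8 via (61.375,16.98): [(60.1066, 32.0142) (58.5906, 23.456) (68.6758, 0) (89, 0) (89, 36.319)]  |A|=910.9579
10. ⊥bis P1·P9 via (56.57,20.72): [(60.1066, 32.0142) (58.5906, 23.456) (68.6758, 0) (89, 0) (89, 36.319)]  |A|=910.9579
11. canonical 5-gon: [(60.1066, 32.0142) (58.5906, 23.456) (68.6758, 0) (89, 0) (89, 36.319)]
12. shoelace: 910.9579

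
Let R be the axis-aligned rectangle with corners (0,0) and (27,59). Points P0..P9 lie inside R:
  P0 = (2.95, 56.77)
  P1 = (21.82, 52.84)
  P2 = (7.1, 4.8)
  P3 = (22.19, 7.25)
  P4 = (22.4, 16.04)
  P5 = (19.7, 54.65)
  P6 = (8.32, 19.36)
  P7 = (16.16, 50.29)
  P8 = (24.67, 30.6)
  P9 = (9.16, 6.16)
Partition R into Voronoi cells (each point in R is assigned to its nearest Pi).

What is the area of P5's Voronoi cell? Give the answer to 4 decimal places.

Area of P5's cell: 55.2952

1. box [0,27]×[0,59]: [(0, 0) (27, 0) (27, 59) (0, 59)]
2. ⊥bis P5·P0 via (11.325,55.71): [(4.2739, 0) (27, 0) (27, 59) (11.7414, 59)]  |A|=1120.5472
3. ⊥bis P5·P1 via (20.76,53.745): [(9.3909, 40.4287) (25.2466, 59) (11.7414, 59)]  |A|=125.4044
4. ⊥bis P5·P2 via (13.4,29.725): [(9.3909, 40.4287) (25.2466, 59) (11.7414, 59)]  |A|=125.4044
5. ⊥bis P5·P3 via (20.945,30.95): [(9.3909, 40.4287) (25.2466, 59) (11.7414, 59)]  |A|=125.4044
6. ⊥bis P5·P4 via (21.05,35.345): [(9.3909, 40.4287) (25.2466, 59) (11.7414, 59)]  |A|=125.4044
7. ⊥bis P5·P6 via (14.01,37.005): [(9.3909, 40.4287) (25.2466, 59) (11.7414, 59)]  |A|=125.4044
8. ⊥bis P5·P7 via (17.93,52.47): [(11.5686, 57.635) (18.9585, 51.6349) (25.2466, 59) (11.7414, 59)]  |A|=55.2952
9. ⊥bis P5·P8 via (22.185,42.625): [(11.5686, 57.635) (18.9585, 51.6349) (25.2466, 59) (11.7414, 59)]  |A|=55.2952
10. ⊥bis P5·P9 via (14.43,30.405): [(11.5686, 57.635) (18.9585, 51.6349) (25.2466, 59) (11.7414, 59)]  |A|=55.2952
11. canonical 4-gon: [(11.5686, 57.635) (18.9585, 51.6349) (25.2466, 59) (11.7414, 59)]
12. shoelace: 55.2952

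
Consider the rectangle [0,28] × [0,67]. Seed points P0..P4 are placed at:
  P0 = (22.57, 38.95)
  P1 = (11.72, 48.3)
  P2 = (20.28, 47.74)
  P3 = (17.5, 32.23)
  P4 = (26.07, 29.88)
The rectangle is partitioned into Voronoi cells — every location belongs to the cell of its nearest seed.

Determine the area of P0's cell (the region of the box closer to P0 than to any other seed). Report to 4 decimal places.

Area of P0's cell: 98.9243

1. box [0,28]×[0,67]: [(0, 0) (28, 0) (28, 67) (0, 67)]
2. ⊥bis P0·P1 via (17.145,43.625): [(0, 23.7295) (0, 0) (28, 0) (28, 56.2214)]  |A|=1119.3127
3. ⊥bis P0·P2 via (21.425,43.345): [(15.5948, 41.8261) (0, 23.7295) (0, 0) (28, 0) (28, 45.0579)]  |A|=1050.0699
4. ⊥bis P0·P3 via (20.035,35.59): [(15.5948, 41.8261) (14.0876, 40.0771) (28, 29.5807) (28, 45.0579)]  |A|=116.0757
5. ⊥bis P0·P4 via (24.32,34.415): [(15.5948, 41.8261) (14.0876, 40.0771) (22.5154, 33.7186) (28, 35.8351) (28, 45.0579)]  |A|=98.9243
6. canonical 5-gon: [(15.5948, 41.8261) (14.0876, 40.0771) (22.5154, 33.7186) (28, 35.8351) (28, 45.0579)]
7. shoelace: 98.9243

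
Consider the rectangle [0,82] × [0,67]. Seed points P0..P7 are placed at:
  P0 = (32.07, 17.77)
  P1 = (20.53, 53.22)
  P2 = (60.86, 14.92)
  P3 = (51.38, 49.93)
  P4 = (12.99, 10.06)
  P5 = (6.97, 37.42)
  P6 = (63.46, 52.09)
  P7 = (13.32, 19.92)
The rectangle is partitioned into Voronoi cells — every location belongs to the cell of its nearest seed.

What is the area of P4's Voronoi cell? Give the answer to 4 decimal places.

1. box [0,82]×[0,67]: [(0, 0) (82, 0) (82, 67) (0, 67)]
2. ⊥bis P4·P0 via (22.53,13.915): [(0, 0) (28.1529, 0) (1.079, 67) (0, 67)]  |A|=979.2677
3. ⊥bis P4·P1 via (16.76,31.64): [(0, 34.568) (0, 0) (28.1529, 0) (15.2618, 31.9017)]  |A|=712.8471
4. ⊥bis P4·P2 via (36.925,12.49): [(0, 34.568) (0, 0) (28.1529, 0) (15.2618, 31.9017)]  |A|=712.8471
5. ⊥bis P4·P3 via (32.185,29.995): [(0, 34.568) (0, 0) (28.1529, 0) (15.2618, 31.9017)]  |A|=712.8471
6. ⊥bis P4·P5 via (9.98,23.74): [(0, 21.5441) (0, 0) (28.1529, 0) (17.8593, 25.4737)]  |A|=550.9598
7. ⊥bis P4·P6 via (38.225,31.075): [(0, 21.5441) (0, 0) (28.1529, 0) (17.8593, 25.4737)]  |A|=550.9598
8. ⊥bis P4·P7 via (13.155,14.99): [(0, 15.4303) (0, 0) (28.1529, 0) (22.2182, 14.6867)]  |A|=378.1524
9. canonical 4-gon: [(0, 15.4303) (0, 0) (28.1529, 0) (22.2182, 14.6867)]
10. shoelace: 378.1524

Area of P4's cell: 378.1524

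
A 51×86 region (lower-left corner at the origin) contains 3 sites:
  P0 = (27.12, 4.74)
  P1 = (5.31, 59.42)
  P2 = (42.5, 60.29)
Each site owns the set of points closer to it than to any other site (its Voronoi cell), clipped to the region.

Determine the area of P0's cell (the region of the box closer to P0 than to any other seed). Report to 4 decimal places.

1. box [0,51]×[0,86]: [(0, 0) (51, 0) (51, 86) (0, 86)]
2. ⊥bis P0·P1 via (16.215,32.08): [(0, 25.6124) (0, 0) (51, 0) (51, 45.9546)]  |A|=1824.9571
3. ⊥bis P0·P2 via (34.81,32.515): [(24.4777, 35.3757) (0, 25.6124) (0, 0) (51, 0) (51, 28.0325)]  |A|=1587.2897
4. canonical 5-gon: [(24.4777, 35.3757) (0, 25.6124) (0, 0) (51, 0) (51, 28.0325)]
5. shoelace: 1587.2897

Area of P0's cell: 1587.2897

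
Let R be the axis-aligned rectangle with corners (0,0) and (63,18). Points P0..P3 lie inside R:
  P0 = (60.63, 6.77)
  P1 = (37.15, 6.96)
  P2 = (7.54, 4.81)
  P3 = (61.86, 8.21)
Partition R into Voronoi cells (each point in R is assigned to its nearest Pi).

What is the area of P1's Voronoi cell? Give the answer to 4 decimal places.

Area of P1's cell: 482.1922

1. box [0,63]×[0,18]: [(0, 0) (63, 0) (63, 18) (0, 18)]
2. ⊥bis P1·P0 via (48.89,6.865): [(0, 0) (48.8344, 0) (48.9801, 18) (0, 18)]  |A|=880.331
3. ⊥bis P1·P2 via (22.345,5.885): [(22.7723, 0) (48.8344, 0) (48.9801, 18) (21.4653, 18)]  |A|=482.1923
4. ⊥bis P1·P3 via (49.505,7.585): [(22.7723, 0) (48.8344, 0) (48.9798, 17.9665) (48.9781, 18) (21.4653, 18)]  |A|=482.1922
5. canonical 5-gon: [(22.7723, 0) (48.8344, 0) (48.9798, 17.9665) (48.9781, 18) (21.4653, 18)]
6. shoelace: 482.1922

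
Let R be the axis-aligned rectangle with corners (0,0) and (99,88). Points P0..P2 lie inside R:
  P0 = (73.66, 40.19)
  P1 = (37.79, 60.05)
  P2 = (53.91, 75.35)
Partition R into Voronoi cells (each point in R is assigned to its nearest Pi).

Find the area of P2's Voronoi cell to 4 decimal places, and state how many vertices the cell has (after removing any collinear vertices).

1. box [0,99]×[0,88]: [(0, 0) (99, 0) (99, 88) (0, 88)]
2. ⊥bis P2·P0 via (63.785,57.77): [(0, 21.9408) (99, 77.5509) (99, 88) (0, 88)]  |A|=3787.1598
3. ⊥bis P2·P1 via (45.85,67.7): [(58.2342, 54.652) (99, 77.5509) (99, 88) (26.5826, 88)]  |A|=1420.4688
4. canonical 4-gon: [(58.2342, 54.652) (99, 77.5509) (99, 88) (26.5826, 88)]
5. shoelace: 1420.4688

Area of P2's cell: 1420.4688 (4 vertices)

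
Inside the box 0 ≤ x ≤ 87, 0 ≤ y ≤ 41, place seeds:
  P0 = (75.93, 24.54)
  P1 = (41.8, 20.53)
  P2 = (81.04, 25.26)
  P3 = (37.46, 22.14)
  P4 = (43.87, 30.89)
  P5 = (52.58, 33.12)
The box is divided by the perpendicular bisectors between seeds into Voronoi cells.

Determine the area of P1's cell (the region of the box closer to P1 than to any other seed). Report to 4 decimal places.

1. box [0,87]×[0,41]: [(0, 0) (87, 0) (87, 41) (0, 41)]
2. ⊥bis P1·P0 via (58.865,22.535): [(0, 0) (61.5127, 0) (56.6955, 41) (0, 41)]  |A|=2423.2679
3. ⊥bis P1·P2 via (61.42,22.895): [(0, 0) (61.5127, 0) (56.6955, 41) (0, 41)]  |A|=2423.2679
4. ⊥bis P1·P3 via (39.63,21.335): [(31.7154, 0) (61.5127, 0) (56.6955, 41) (46.9251, 41)]  |A|=811.138
5. ⊥bis P1·P4 via (42.835,25.71): [(41.3622, 26.0043) (31.7154, 0) (61.5127, 0) (58.8684, 22.5064)]  |A|=579.8047
6. ⊥bis P1·P5 via (47.19,26.825): [(50.2142, 24.2356) (41.3622, 26.0043) (31.7154, 0) (61.5127, 0) (59.6105, 16.1902)]  |A|=553.1153
7. canonical 5-gon: [(50.2142, 24.2356) (41.3622, 26.0043) (31.7154, 0) (61.5127, 0) (59.6105, 16.1902)]
8. shoelace: 553.1153

Area of P1's cell: 553.1153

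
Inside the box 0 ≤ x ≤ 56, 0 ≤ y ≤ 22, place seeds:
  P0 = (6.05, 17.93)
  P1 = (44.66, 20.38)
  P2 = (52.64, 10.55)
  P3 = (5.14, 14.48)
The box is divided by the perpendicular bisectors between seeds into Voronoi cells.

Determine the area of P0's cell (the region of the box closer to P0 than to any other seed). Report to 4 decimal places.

Area of P0's cell: 196.1917

1. box [0,56]×[0,22]: [(0, 0) (56, 0) (56, 22) (0, 22)]
2. ⊥bis P0·P1 via (25.355,19.155): [(0, 0) (26.5705, 0) (25.1745, 22) (0, 22)]  |A|=569.1945
3. ⊥bis P0·P2 via (29.345,14.24): [(0, 0) (26.5705, 0) (25.1745, 22) (0, 22)]  |A|=569.1945
4. ⊥bis P0·P3 via (5.595,16.205): [(0, 17.6808) (25.8817, 10.854) (25.1745, 22) (0, 22)]  |A|=196.1917
5. canonical 4-gon: [(0, 17.6808) (25.8817, 10.854) (25.1745, 22) (0, 22)]
6. shoelace: 196.1917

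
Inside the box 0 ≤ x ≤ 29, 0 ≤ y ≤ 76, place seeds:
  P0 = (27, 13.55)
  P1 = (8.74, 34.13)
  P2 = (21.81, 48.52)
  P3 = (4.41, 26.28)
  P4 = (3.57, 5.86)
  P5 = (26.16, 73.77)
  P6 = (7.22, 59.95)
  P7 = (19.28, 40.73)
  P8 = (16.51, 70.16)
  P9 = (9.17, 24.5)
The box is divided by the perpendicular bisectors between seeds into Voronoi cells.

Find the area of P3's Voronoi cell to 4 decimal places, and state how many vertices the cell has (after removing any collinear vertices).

1. box [0,29]×[0,76]: [(0, 0) (29, 0) (29, 76) (0, 76)]
2. ⊥bis P3·P0 via (15.705,19.915): [(0, 0) (4.4824, 0) (29, 43.5076) (29, 76) (0, 76)]  |A|=1670.6494
3. ⊥bis P3·P1 via (6.575,30.205): [(0, 33.8317) (0, 0) (4.4824, 0) (17.9637, 23.9231)]  |A|=357.4875
4. ⊥bis P3·P2 via (13.11,37.4): [(0, 33.8317) (0, 0) (4.4824, 0) (17.9637, 23.9231)]  |A|=357.4875
5. ⊥bis P3·P4 via (3.99,16.07): [(0, 33.8317) (0, 16.2341) (13.3219, 15.6861) (17.9637, 23.9231)]  |A|=214.1966
6. ⊥bis P3·P5 via (15.285,50.025): [(0, 33.8317) (0, 16.2341) (13.3219, 15.6861) (17.9637, 23.9231)]  |A|=214.1966
7. ⊥bis P3·P6 via (5.815,43.115): [(0, 33.8317) (0, 16.2341) (13.3219, 15.6861) (17.9637, 23.9231)]  |A|=214.1966
8. ⊥bis P3·P7 via (11.845,33.505): [(0, 33.8317) (0, 16.2341) (13.3219, 15.6861) (17.9637, 23.9231)]  |A|=214.1966
9. ⊥bis P3·P8 via (10.46,48.22): [(0, 33.8317) (0, 16.2341) (13.3219, 15.6861) (17.9637, 23.9231)]  |A|=214.1966
10. ⊥bis P3·P9 via (6.79,25.39): [(8.2459, 29.2833) (0, 33.8317) (0, 16.2341) (3.3152, 16.0978)]  |A|=94.7465
11. canonical 4-gon: [(8.2459, 29.2833) (0, 33.8317) (0, 16.2341) (3.3152, 16.0978)]
12. shoelace: 94.7465

Area of P3's cell: 94.7465 (4 vertices)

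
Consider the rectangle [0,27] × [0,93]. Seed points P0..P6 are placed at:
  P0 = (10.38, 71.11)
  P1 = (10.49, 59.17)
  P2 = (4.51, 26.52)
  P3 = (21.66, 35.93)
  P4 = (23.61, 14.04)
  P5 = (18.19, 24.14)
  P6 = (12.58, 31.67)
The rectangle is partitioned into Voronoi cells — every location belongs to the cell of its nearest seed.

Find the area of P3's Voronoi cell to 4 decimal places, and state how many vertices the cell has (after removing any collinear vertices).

1. box [0,27]×[0,93]: [(0, 0) (27, 0) (27, 93) (0, 93)]
2. ⊥bis P3·P0 via (16.02,53.52): [(0, 48.3834) (0, 0) (27, 0) (27, 57.0406)]  |A|=1423.2239
3. ⊥bis P3·P1 via (16.075,47.55): [(0, 39.8238) (0, 0) (27, 0) (27, 52.801)]  |A|=1250.4337
4. ⊥bis P3·P2 via (13.085,31.225): [(6.6209, 43.006) (27, 5.8645) (27, 52.801)]  |A|=478.2613
5. ⊥bis P3·P4 via (22.635,24.985): [(6.6209, 43.006) (16.7943, 24.4647) (27, 25.3738) (27, 52.801)]  |A|=378.7081
6. ⊥bis P3·P5 via (19.925,30.035): [(6.6209, 43.006) (12.5464, 32.2067) (27, 27.9527) (27, 52.801)]  |A|=318.6341
7. ⊥bis P3·P6 via (17.12,33.8): [(11.6637, 45.4298) (18.72, 30.3896) (27, 27.9527) (27, 52.801)]  |A|=244.2079
8. canonical 4-gon: [(11.6637, 45.4298) (18.72, 30.3896) (27, 27.9527) (27, 52.801)]
9. shoelace: 244.2079

Area of P3's cell: 244.2079 (4 vertices)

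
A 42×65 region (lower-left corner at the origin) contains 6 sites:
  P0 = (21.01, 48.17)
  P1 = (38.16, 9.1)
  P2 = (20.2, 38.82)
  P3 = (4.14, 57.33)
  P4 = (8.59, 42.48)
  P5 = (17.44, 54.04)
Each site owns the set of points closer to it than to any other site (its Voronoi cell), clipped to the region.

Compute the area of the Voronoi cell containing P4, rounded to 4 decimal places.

1. box [0,42]×[0,65]: [(0, 0) (42, 0) (42, 65) (0, 65)]
2. ⊥bis P4·P0 via (14.8,45.325): [(0, 0) (35.5648, 0) (5.7863, 65) (0, 65)]  |A|=1343.9103
3. ⊥bis P4·P1 via (23.375,25.79): [(0, 5.083) (23.6415, 26.0261) (5.7863, 65) (0, 65)]  |A|=821.0191
4. ⊥bis P4·P2 via (14.395,40.65): [(0, 5.083) (4.4159, 8.9949) (15.4331, 43.943) (5.7863, 65) (0, 65)]  |A|=578.8876
5. ⊥bis P4·P3 via (6.365,49.905): [(0, 47.9976) (0, 5.083) (4.4159, 8.9949) (15.4331, 43.943) (11.9368, 51.5747)]  |A|=438.5693
6. ⊥bis P4·P5 via (13.015,48.26): [(9.6, 50.8744) (0, 47.9976) (0, 5.083) (4.4159, 8.9949) (15.4331, 43.943) (13.6933, 47.7407)]  |A|=433.4748
7. canonical 6-gon: [(9.6, 50.8744) (0, 47.9976) (0, 5.083) (4.4159, 8.9949) (15.4331, 43.943) (13.6933, 47.7407)]
8. shoelace: 433.4748

Area of P4's cell: 433.4748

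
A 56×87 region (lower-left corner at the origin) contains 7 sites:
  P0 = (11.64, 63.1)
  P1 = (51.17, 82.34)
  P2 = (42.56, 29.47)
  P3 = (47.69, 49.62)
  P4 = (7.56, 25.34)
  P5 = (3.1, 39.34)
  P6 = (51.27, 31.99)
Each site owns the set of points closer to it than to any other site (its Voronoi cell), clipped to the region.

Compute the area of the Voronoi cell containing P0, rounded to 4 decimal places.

1. box [0,56]×[0,87]: [(0, 0) (56, 0) (56, 87) (0, 87)]
2. ⊥bis P0·P1 via (31.405,72.72): [(0, 0) (56, 0) (56, 22.1878) (24.4547, 87) (0, 87)]  |A|=3849.7377
3. ⊥bis P0·P2 via (27.1,46.285): [(0, 21.3688) (38.9628, 57.1919) (24.4547, 87) (0, 87)]  |A|=1643.0622
4. ⊥bis P0·P3 via (29.665,56.36): [(0, 21.3688) (25.2678, 44.6005) (33.8806, 67.6338) (24.4547, 87) (0, 87)]  |A|=1539.5646
5. ⊥bis P0·P4 via (9.6,44.22): [(0, 45.2573) (23.2499, 42.7451) (25.2678, 44.6005) (33.8806, 67.6338) (24.4547, 87) (0, 87)]  |A|=1261.8625
6. ⊥bis P0·P5 via (7.37,51.22): [(0, 53.869) (25.3293, 44.7649) (33.8806, 67.6338) (24.4547, 87) (0, 87)]  |A|=1126.5974
7. ⊥bis P0·P6 via (31.455,47.545): [(0, 53.869) (25.3293, 44.7649) (33.8806, 67.6338) (24.4547, 87) (0, 87)]  |A|=1126.5974
8. canonical 5-gon: [(0, 53.869) (25.3293, 44.7649) (33.8806, 67.6338) (24.4547, 87) (0, 87)]
9. shoelace: 1126.5974

Area of P0's cell: 1126.5974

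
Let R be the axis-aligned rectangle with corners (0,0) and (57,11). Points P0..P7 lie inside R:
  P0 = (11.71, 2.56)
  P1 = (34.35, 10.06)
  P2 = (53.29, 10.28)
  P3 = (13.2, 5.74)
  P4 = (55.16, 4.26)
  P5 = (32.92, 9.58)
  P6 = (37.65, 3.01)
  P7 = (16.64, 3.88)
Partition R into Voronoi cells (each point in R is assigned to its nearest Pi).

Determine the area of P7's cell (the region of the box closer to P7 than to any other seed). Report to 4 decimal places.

Area of P7's cell: 104.5017

1. box [0,57]×[0,11]: [(0, 0) (57, 0) (57, 11) (0, 11)]
2. ⊥bis P7·P0 via (14.175,3.22): [(15.0372, 0) (57, 0) (57, 11) (12.0919, 11)]  |A|=477.7901
3. ⊥bis P7·P1 via (25.495,6.97): [(15.0372, 0) (27.9272, 0) (24.0887, 11) (12.0919, 11)]  |A|=136.8777
4. ⊥bis P7·P2 via (34.965,7.08): [(15.0372, 0) (27.9272, 0) (24.0887, 11) (12.0919, 11)]  |A|=136.8777
5. ⊥bis P7·P3 via (14.92,4.81): [(14.137, 3.3619) (15.0372, 0) (27.9272, 0) (24.0887, 11) (18.2669, 11)]  |A|=113.2951
6. ⊥bis P7·P4 via (35.9,4.07): [(14.137, 3.3619) (15.0372, 0) (27.9272, 0) (24.0887, 11) (18.2669, 11)]  |A|=113.2951
7. ⊥bis P7·P5 via (24.78,6.73): [(14.137, 3.3619) (15.0372, 0) (27.1363, 0) (23.285, 11) (18.2669, 11)]  |A|=104.5246
8. ⊥bis P7·P6 via (27.145,3.445): [(14.137, 3.3619) (15.0372, 0) (27.0023, 0) (27.0165, 0.3422) (23.285, 11) (18.2669, 11)]  |A|=104.5017
9. canonical 6-gon: [(14.137, 3.3619) (15.0372, 0) (27.0023, 0) (27.0165, 0.3422) (23.285, 11) (18.2669, 11)]
10. shoelace: 104.5017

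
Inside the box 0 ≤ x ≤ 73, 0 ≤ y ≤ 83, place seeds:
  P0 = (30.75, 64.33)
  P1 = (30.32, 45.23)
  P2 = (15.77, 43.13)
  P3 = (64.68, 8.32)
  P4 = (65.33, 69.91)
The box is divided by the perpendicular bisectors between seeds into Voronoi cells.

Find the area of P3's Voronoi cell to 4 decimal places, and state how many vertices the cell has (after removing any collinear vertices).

Area of P3's cell: 1286.5211 (5 vertices)

1. box [0,73]×[0,83]: [(0, 0) (73, 0) (73, 83) (0, 83)]
2. ⊥bis P3·P0 via (47.715,36.325): [(0, 7.42) (0, 0) (73, 0) (73, 51.6423)]  |A|=2155.7721
3. ⊥bis P3·P1 via (47.5,26.775): [(18.7379, 0) (73, 0) (73, 50.5133)]  |A|=1370.478
4. ⊥bis P3·P2 via (40.225,25.725): [(28.1561, 8.7675) (21.9161, 0) (73, 0) (73, 50.5133)]  |A|=1356.5456
5. ⊥bis P3·P4 via (65.005,39.115): [(60.8034, 39.1593) (28.1561, 8.7675) (21.9161, 0) (73, 0) (73, 39.0306)]  |A|=1286.5211
6. canonical 5-gon: [(60.8034, 39.1593) (28.1561, 8.7675) (21.9161, 0) (73, 0) (73, 39.0306)]
7. shoelace: 1286.5211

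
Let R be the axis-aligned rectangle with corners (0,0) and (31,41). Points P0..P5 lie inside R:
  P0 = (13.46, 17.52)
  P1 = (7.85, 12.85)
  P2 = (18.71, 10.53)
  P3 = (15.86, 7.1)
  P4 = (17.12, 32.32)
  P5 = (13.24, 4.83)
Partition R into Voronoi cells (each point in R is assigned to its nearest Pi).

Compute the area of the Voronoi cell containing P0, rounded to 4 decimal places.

1. box [0,31]×[0,41]: [(0, 0) (31, 0) (31, 41) (0, 41)]
2. ⊥bis P0·P1 via (10.655,15.185): [(0, 27.9847) (23.2956, 0) (31, 0) (31, 41) (0, 41)]  |A|=945.0395
3. ⊥bis P0·P2 via (16.085,14.025): [(0, 27.9847) (13.3381, 11.9619) (31, 25.2273) (31, 41) (0, 41)]  |A|=676.1793
4. ⊥bis P0·P3 via (14.66,12.31): [(0, 27.9847) (13.3076, 11.9985) (13.4219, 12.0248) (31, 25.2273) (31, 41) (0, 41)]  |A|=676.1768
5. ⊥bis P0·P4 via (15.29,24.92): [(0, 28.7012) (0, 27.9847) (13.3076, 11.9985) (13.4219, 12.0248) (26.8009, 22.0734)]  |A|=184.8889
6. ⊥bis P0·P5 via (13.35,11.175): [(0, 28.7012) (0, 27.9847) (13.3076, 11.9985) (13.4219, 12.0248) (26.8009, 22.0734)]  |A|=184.8889
7. canonical 5-gon: [(0, 28.7012) (0, 27.9847) (13.3076, 11.9985) (13.4219, 12.0248) (26.8009, 22.0734)]
8. shoelace: 184.8889

Area of P0's cell: 184.8889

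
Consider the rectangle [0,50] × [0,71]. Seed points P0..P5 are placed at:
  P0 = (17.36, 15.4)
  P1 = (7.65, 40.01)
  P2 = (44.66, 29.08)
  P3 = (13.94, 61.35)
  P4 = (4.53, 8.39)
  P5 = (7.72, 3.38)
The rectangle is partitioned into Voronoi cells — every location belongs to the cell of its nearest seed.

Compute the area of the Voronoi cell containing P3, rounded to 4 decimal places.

1. box [0,50]×[0,71]: [(0, 0) (50, 0) (50, 71) (0, 71)]
2. ⊥bis P3·P0 via (15.65,38.375): [(0, 37.2102) (50, 40.9316) (50, 71) (0, 71)]  |A|=1596.4546
3. ⊥bis P3·P1 via (10.795,50.68): [(0, 53.8618) (45.1044, 40.5673) (50, 40.9316) (50, 71) (0, 71)]  |A|=1220.9233
4. ⊥bis P3·P2 via (29.3,45.215): [(0, 53.8618) (29.3085, 45.2231) (50, 64.9207) (50, 71) (0, 71)]  |A|=958.4638
5. ⊥bis P3·P4 via (9.235,34.87): [(0, 53.8618) (29.3085, 45.2231) (50, 64.9207) (50, 71) (0, 71)]  |A|=958.4638
6. ⊥bis P3·P5 via (10.83,32.365): [(0, 53.8618) (29.3085, 45.2231) (50, 64.9207) (50, 71) (0, 71)]  |A|=958.4638
7. canonical 5-gon: [(0, 53.8618) (29.3085, 45.2231) (50, 64.9207) (50, 71) (0, 71)]
8. shoelace: 958.4638

Area of P3's cell: 958.4638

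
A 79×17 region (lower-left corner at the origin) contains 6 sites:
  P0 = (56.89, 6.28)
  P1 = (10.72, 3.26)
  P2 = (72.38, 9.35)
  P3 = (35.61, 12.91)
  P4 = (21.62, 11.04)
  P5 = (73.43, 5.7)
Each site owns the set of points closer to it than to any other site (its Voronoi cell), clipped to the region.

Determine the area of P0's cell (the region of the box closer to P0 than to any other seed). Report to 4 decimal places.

1. box [0,79]×[0,17]: [(0, 0) (79, 0) (79, 17) (0, 17)]
2. ⊥bis P0·P1 via (33.805,4.77): [(34.117, 0) (79, 0) (79, 17) (33.005, 17)]  |A|=772.4627
3. ⊥bis P0·P2 via (64.635,7.815): [(34.117, 0) (66.1839, 0) (62.8146, 17) (33.005, 17)]  |A|=525.9497
4. ⊥bis P0·P3 via (46.25,9.595): [(43.2606, 0) (66.1839, 0) (62.8146, 17) (48.5571, 17)]  |A|=316.0367
5. ⊥bis P0·P4 via (39.255,8.66): [(43.2606, 0) (66.1839, 0) (62.8146, 17) (48.5571, 17)]  |A|=316.0367
6. ⊥bis P0·P5 via (65.16,5.99): [(43.2606, 0) (64.95, 0) (65.1355, 5.2899) (62.8146, 17) (48.5571, 17)]  |A|=312.7731
7. canonical 5-gon: [(43.2606, 0) (64.95, 0) (65.1355, 5.2899) (62.8146, 17) (48.5571, 17)]
8. shoelace: 312.7731

Area of P0's cell: 312.7731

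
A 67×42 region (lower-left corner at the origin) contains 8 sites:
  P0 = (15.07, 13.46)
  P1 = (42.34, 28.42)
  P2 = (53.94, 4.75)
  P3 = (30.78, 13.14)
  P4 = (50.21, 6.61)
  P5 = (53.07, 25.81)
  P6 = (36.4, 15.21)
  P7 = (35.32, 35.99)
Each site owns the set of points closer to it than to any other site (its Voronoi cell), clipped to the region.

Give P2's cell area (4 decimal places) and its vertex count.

Area of P2's cell: 216.6437 (4 vertices)

1. box [0,67]×[0,42]: [(0, 0) (67, 0) (67, 42) (0, 42)]
2. ⊥bis P2·P0 via (34.505,9.105): [(32.4647, 0) (67, 0) (67, 42) (41.8761, 42)]  |A|=1252.8417
3. ⊥bis P2·P1 via (48.14,16.585): [(34.7058, 10.0013) (32.4647, 0) (67, 0) (67, 25.8278)]  |A|=589.7415
4. ⊥bis P2·P3 via (42.36,8.945): [(44.4775, 14.7901) (39.1196, 0) (67, 0) (67, 25.8278)]  |A|=497.0305
5. ⊥bis P2·P4 via (52.075,5.68): [(60.5442, 22.664) (49.2426, 0) (67, 0) (67, 25.8278)]  |A|=284.5956
6. ⊥bis P2·P5 via (53.505,15.28): [(56.9327, 15.4216) (49.2426, 0) (67, 0) (67, 15.8375)]  |A|=216.6437
7. ⊥bis P2·P6 via (45.17,9.98): [(56.9327, 15.4216) (49.2426, 0) (67, 0) (67, 15.8375)]  |A|=216.6437
8. ⊥bis P2·P7 via (44.63,20.37): [(56.9327, 15.4216) (49.2426, 0) (67, 0) (67, 15.8375)]  |A|=216.6437
9. canonical 4-gon: [(56.9327, 15.4216) (49.2426, 0) (67, 0) (67, 15.8375)]
10. shoelace: 216.6437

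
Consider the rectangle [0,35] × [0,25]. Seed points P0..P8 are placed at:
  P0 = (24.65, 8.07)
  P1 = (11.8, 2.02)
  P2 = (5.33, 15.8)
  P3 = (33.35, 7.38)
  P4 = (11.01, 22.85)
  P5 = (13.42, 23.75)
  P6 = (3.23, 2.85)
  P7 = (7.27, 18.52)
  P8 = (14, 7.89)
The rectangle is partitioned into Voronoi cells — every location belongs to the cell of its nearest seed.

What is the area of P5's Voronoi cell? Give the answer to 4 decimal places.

Area of P5's cell: 109.5839

1. box [0,35]×[0,25]: [(0, 0) (35, 0) (35, 25) (0, 25)]
2. ⊥bis P5·P0 via (19.035,15.91): [(0, 2.2772) (31.727, 25) (0, 25)]  |A|=360.4639
3. ⊥bis P5·P1 via (12.61,12.885): [(0, 13.8251) (14.6038, 12.7364) (31.727, 25) (0, 25)]  |A|=276.1422
4. ⊥bis P5·P2 via (9.375,19.775): [(15.5945, 13.4459) (31.727, 25) (4.2404, 25)]  |A|=158.7908
5. ⊥bis P5·P3 via (23.385,15.565): [(15.5945, 13.4459) (30.2884, 23.9697) (31.1347, 25) (4.2404, 25)]  |A|=158.4856
6. ⊥bis P5·P4 via (12.215,23.3): [(15.8315, 13.6157) (30.2884, 23.9697) (31.1347, 25) (11.5801, 25)]  |A|=114.3739
7. ⊥bis P5·P6 via (8.325,13.3): [(15.8315, 13.6157) (30.2884, 23.9697) (31.1347, 25) (11.5801, 25)]  |A|=114.3739
8. ⊥bis P5·P7 via (10.345,21.135): [(15.1207, 15.5192) (16.3958, 14.0198) (30.2884, 23.9697) (31.1347, 25) (11.5801, 25)]  |A|=113.6932
9. ⊥bis P5·P8 via (13.71,15.82): [(14.9909, 15.8668) (19.1891, 16.0204) (30.2884, 23.9697) (31.1347, 25) (11.5801, 25)]  |A|=109.5839
10. canonical 5-gon: [(14.9909, 15.8668) (19.1891, 16.0204) (30.2884, 23.9697) (31.1347, 25) (11.5801, 25)]
11. shoelace: 109.5839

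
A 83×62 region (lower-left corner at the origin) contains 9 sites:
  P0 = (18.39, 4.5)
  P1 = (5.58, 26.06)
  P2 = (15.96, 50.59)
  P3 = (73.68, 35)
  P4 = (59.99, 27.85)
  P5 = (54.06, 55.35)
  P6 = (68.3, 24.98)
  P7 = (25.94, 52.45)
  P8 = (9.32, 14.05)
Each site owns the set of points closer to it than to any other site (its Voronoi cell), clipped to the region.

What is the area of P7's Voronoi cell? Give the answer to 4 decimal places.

Area of P7's cell: 585.6373

1. box [0,83]×[0,62]: [(0, 0) (83, 0) (83, 62) (0, 62)]
2. ⊥bis P7·P0 via (22.165,28.475): [(0, 31.965) (83, 18.8962) (83, 62) (0, 62)]  |A|=3035.2607
3. ⊥bis P7·P1 via (15.76,39.255): [(0, 51.4139) (31.6732, 26.9779) (83, 18.8962) (83, 62) (0, 62)]  |A|=2727.2559
4. ⊥bis P7·P2 via (20.95,51.52): [(24.4913, 32.5188) (31.6732, 26.9779) (83, 18.8962) (83, 62) (18.9968, 62)]  |A|=2317.5974
5. ⊥bis P7·P3 via (49.81,43.725): [(24.4913, 32.5188) (31.6732, 26.9779) (43.0347, 25.189) (56.4899, 62) (18.9968, 62)]  |A|=968.3362
6. ⊥bis P7·P4 via (42.965,40.15): [(24.4913, 32.5188) (31.6732, 26.9779) (33.2672, 26.7269) (54.1746, 55.6657) (56.4899, 62) (18.9968, 62)]  |A|=810.9301
7. ⊥bis P7·P5 via (40,53.9): [(24.4913, 32.5188) (31.6732, 26.9779) (33.2672, 26.7269) (41.6113, 38.2762) (39.1647, 62) (18.9968, 62)]  |A|=585.7613
8. ⊥bis P7·P6 via (47.12,38.715): [(24.4913, 32.5188) (31.6732, 26.9779) (33.2672, 26.7269) (41.6113, 38.2762) (39.1647, 62) (18.9968, 62)]  |A|=585.7613
9. ⊥bis P7·P8 via (17.63,33.25): [(24.4913, 32.5188) (31.1003, 27.4199) (32.3779, 26.8669) (33.2672, 26.7269) (41.6113, 38.2762) (39.1647, 62) (18.9968, 62)]  |A|=585.6373
10. canonical 7-gon: [(24.4913, 32.5188) (31.1003, 27.4199) (32.3779, 26.8669) (33.2672, 26.7269) (41.6113, 38.2762) (39.1647, 62) (18.9968, 62)]
11. shoelace: 585.6373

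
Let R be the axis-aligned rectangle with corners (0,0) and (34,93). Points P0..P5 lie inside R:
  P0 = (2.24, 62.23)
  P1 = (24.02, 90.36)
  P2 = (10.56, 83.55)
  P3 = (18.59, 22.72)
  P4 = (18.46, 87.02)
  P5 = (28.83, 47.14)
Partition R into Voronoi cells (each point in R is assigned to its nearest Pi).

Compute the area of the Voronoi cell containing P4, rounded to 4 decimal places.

1. box [0,34]×[0,93]: [(0, 0) (34, 0) (34, 93) (0, 93)]
2. ⊥bis P4·P0 via (10.35,74.625): [(0, 81.397) (34, 59.1509) (34, 93) (0, 93)]  |A|=772.6863
3. ⊥bis P4·P1 via (21.24,88.69): [(0, 81.397) (34, 59.1509) (34, 67.4488) (18.6509, 93) (0, 93)]  |A|=576.5924
4. ⊥bis P4·P2 via (14.51,85.285): [(22.7584, 66.5062) (34, 59.1509) (34, 67.4488) (18.6509, 93) (11.1213, 93)]  |A|=297.2372
5. ⊥bis P4·P3 via (18.525,54.87): [(22.7584, 66.5062) (34, 59.1509) (34, 67.4488) (18.6509, 93) (11.1213, 93)]  |A|=297.2372
6. ⊥bis P4·P5 via (23.645,67.08): [(22.6231, 66.8143) (32.7926, 69.4587) (18.6509, 93) (11.1213, 93)]  |A|=236.985
7. canonical 4-gon: [(22.6231, 66.8143) (32.7926, 69.4587) (18.6509, 93) (11.1213, 93)]
8. shoelace: 236.985

Area of P4's cell: 236.9850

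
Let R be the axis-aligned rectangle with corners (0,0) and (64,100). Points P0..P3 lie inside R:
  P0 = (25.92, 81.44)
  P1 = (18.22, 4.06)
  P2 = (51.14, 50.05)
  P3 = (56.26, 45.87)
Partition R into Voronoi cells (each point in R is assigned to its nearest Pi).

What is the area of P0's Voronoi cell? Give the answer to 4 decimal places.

1. box [0,64]×[0,100]: [(0, 0) (64, 0) (64, 100) (0, 100)]
2. ⊥bis P0·P1 via (22.07,42.75): [(0, 44.9462) (64, 38.5776) (64, 100) (0, 100)]  |A|=3727.2399
3. ⊥bis P0·P2 via (38.53,65.745): [(0, 44.9462) (11.2495, 43.8267) (64, 86.2086) (64, 100) (0, 100)]  |A|=2470.9592
4. ⊥bis P0·P3 via (41.09,63.655): [(0, 44.9462) (11.2495, 43.8267) (64, 86.2086) (64, 100) (0, 100)]  |A|=2470.9592
5. canonical 5-gon: [(0, 44.9462) (11.2495, 43.8267) (64, 86.2086) (64, 100) (0, 100)]
6. shoelace: 2470.9592

Area of P0's cell: 2470.9592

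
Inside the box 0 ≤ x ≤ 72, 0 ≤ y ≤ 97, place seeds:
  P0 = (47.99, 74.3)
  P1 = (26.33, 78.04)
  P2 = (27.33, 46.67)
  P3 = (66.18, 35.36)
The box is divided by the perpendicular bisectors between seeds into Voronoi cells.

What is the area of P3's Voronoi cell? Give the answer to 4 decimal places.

1. box [0,72]×[0,97]: [(0, 0) (72, 0) (72, 97) (0, 97)]
2. ⊥bis P3·P0 via (57.085,54.83): [(0, 28.1639) (0, 0) (72, 0) (72, 61.7972)]  |A|=3238.6022
3. ⊥bis P3·P1 via (46.255,56.7): [(31.4039, 42.8336) (0, 13.512) (0, 0) (72, 0) (72, 61.7972)]  |A|=3008.5392
4. ⊥bis P3·P2 via (46.755,41.015): [(49.7839, 51.4195) (34.8147, 0) (72, 0) (72, 61.7972)]  |A|=1642.4688
5. canonical 4-gon: [(49.7839, 51.4195) (34.8147, 0) (72, 0) (72, 61.7972)]
6. shoelace: 1642.4688

Area of P3's cell: 1642.4688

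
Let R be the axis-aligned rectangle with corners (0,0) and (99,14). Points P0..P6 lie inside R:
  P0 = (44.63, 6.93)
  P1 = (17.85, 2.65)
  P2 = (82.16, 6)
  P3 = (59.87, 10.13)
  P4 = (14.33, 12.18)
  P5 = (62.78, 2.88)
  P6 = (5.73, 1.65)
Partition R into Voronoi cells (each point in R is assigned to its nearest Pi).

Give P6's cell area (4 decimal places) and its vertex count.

Area of P6's cell: 120.2952 (5 vertices)

1. box [0,99]×[0,14]: [(0, 0) (99, 0) (99, 14) (0, 14)]
2. ⊥bis P6·P0 via (25.18,4.29): [(0, 0) (25.7623, 0) (23.862, 14) (0, 14)]  |A|=347.3703
3. ⊥bis P6·P1 via (11.79,2.15): [(0, 0) (11.9674, 0) (10.8123, 14) (0, 14)]  |A|=159.4577
4. ⊥bis P6·P2 via (43.945,3.825): [(0, 0) (11.9674, 0) (10.8123, 14) (0, 14)]  |A|=159.4577
5. ⊥bis P6·P3 via (32.8,5.89): [(0, 0) (11.9674, 0) (10.8123, 14) (0, 14)]  |A|=159.4577
6. ⊥bis P6·P4 via (10.03,6.915): [(0, 0) (11.9674, 0) (11.4956, 5.718) (1.355, 14) (0, 14)]  |A|=120.2952
7. ⊥bis P6·P5 via (34.255,2.265): [(0, 0) (11.9674, 0) (11.4956, 5.718) (1.355, 14) (0, 14)]  |A|=120.2952
8. canonical 5-gon: [(0, 0) (11.9674, 0) (11.4956, 5.718) (1.355, 14) (0, 14)]
9. shoelace: 120.2952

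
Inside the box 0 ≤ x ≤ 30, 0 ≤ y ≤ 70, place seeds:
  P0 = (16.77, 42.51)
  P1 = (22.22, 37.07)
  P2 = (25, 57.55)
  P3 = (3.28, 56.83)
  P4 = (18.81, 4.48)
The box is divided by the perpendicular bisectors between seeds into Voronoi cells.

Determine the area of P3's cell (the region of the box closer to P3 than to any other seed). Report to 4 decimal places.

1. box [0,30]×[0,70]: [(0, 0) (30, 0) (30, 70) (0, 70)]
2. ⊥bis P3·P0 via (10.025,49.67): [(0, 40.2261) (30, 68.4872) (30, 70) (0, 70)]  |A|=469.3007
3. ⊥bis P3·P1 via (12.75,46.95): [(0, 40.2261) (30, 68.4872) (30, 70) (0, 70)]  |A|=469.3007
4. ⊥bis P3·P2 via (14.14,57.19): [(0, 40.2261) (14.2571, 53.6568) (13.7154, 70) (0, 70)]  |A|=324.3216
5. ⊥bis P3·P4 via (11.045,30.655): [(0, 40.2261) (14.2571, 53.6568) (13.7154, 70) (0, 70)]  |A|=324.3216
6. canonical 4-gon: [(0, 40.2261) (14.2571, 53.6568) (13.7154, 70) (0, 70)]
7. shoelace: 324.3216

Area of P3's cell: 324.3216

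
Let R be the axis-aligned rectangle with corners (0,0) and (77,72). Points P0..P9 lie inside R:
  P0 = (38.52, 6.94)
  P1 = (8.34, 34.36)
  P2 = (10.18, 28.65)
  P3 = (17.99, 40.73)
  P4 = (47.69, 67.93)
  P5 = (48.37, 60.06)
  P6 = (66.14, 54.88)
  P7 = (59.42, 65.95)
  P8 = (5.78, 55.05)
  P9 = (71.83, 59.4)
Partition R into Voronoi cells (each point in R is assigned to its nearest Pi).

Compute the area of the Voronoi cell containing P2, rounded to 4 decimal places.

1. box [0,77]×[0,72]: [(0, 0) (77, 0) (77, 72) (0, 72)]
2. ⊥bis P2·P0 via (24.35,17.795): [(0, 0) (10.7181, 0) (65.874, 72) (0, 72)]  |A|=2757.3143
3. ⊥bis P2·P1 via (9.26,31.505): [(0, 28.521) (0, 0) (10.7181, 0) (43.241, 42.4551)]  |A|=844.1569
4. ⊥bis P2·P3 via (14.085,34.69): [(15.7677, 33.6021) (0, 28.521) (0, 0) (10.7181, 0) (29.6056, 24.6556)]  |A|=660.0091
5. ⊥bis P2·P4 via (28.935,48.29): [(15.7677, 33.6021) (0, 28.521) (0, 0) (10.7181, 0) (29.6056, 24.6556)]  |A|=660.0091
6. ⊥bis P2·P5 via (29.275,44.355): [(15.7677, 33.6021) (0, 28.521) (0, 0) (10.7181, 0) (29.6056, 24.6556)]  |A|=660.0091
7. ⊥bis P2·P6 via (38.16,41.765): [(15.7677, 33.6021) (0, 28.521) (0, 0) (10.7181, 0) (29.6056, 24.6556)]  |A|=660.0091
8. ⊥bis P2·P7 via (34.8,47.3): [(15.7677, 33.6021) (0, 28.521) (0, 0) (10.7181, 0) (29.6056, 24.6556)]  |A|=660.0091
9. ⊥bis P2·P8 via (7.98,41.85): [(15.7677, 33.6021) (0, 28.521) (0, 0) (10.7181, 0) (29.6056, 24.6556)]  |A|=660.0091
10. ⊥bis P2·P9 via (41.005,44.025): [(15.7677, 33.6021) (0, 28.521) (0, 0) (10.7181, 0) (29.6056, 24.6556)]  |A|=660.0091
11. canonical 5-gon: [(15.7677, 33.6021) (0, 28.521) (0, 0) (10.7181, 0) (29.6056, 24.6556)]
12. shoelace: 660.0091

Area of P2's cell: 660.0091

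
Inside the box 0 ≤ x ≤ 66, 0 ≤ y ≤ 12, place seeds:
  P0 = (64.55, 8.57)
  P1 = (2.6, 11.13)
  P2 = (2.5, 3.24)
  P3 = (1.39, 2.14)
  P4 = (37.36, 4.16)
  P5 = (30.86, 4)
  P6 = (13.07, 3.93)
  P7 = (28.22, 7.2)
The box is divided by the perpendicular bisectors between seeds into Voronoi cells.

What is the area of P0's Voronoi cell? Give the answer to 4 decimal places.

Area of P0's cell: 179.8296

1. box [0,66]×[0,12]: [(0, 0) (66, 0) (66, 12) (0, 12)]
2. ⊥bis P0·P1 via (33.575,9.85): [(33.168, 0) (66, 0) (66, 12) (33.6638, 12)]  |A|=391.0092
3. ⊥bis P0·P2 via (33.525,5.905): [(33.4487, 6.7934) (34.0322, 0) (66, 0) (66, 12) (33.6638, 12)]  |A|=388.0735
4. ⊥bis P0·P3 via (32.97,5.355): [(33.4487, 6.7934) (34.0322, 0) (66, 0) (66, 12) (33.6638, 12)]  |A|=388.0735
5. ⊥bis P0·P4 via (50.955,6.365): [(51.9874, 0) (66, 0) (66, 12) (50.041, 12)]  |A|=179.8296
6. ⊥bis P0·P5 via (47.705,6.285): [(51.9874, 0) (66, 0) (66, 12) (50.041, 12)]  |A|=179.8296
7. ⊥bis P0·P6 via (38.81,6.25): [(51.9874, 0) (66, 0) (66, 12) (50.041, 12)]  |A|=179.8296
8. ⊥bis P0·P7 via (46.385,7.885): [(51.9874, 0) (66, 0) (66, 12) (50.041, 12)]  |A|=179.8296
9. canonical 4-gon: [(51.9874, 0) (66, 0) (66, 12) (50.041, 12)]
10. shoelace: 179.8296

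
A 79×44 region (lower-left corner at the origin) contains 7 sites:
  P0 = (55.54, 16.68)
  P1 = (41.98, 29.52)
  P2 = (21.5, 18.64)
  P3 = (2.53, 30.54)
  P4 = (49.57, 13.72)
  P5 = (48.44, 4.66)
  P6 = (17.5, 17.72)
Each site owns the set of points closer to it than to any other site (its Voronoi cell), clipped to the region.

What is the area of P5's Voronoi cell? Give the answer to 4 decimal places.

Area of P5's cell: 295.9239

1. box [0,79]×[0,44]: [(0, 0) (79, 0) (79, 44) (0, 44)]
2. ⊥bis P5·P0 via (51.99,10.67): [(0, 41.3796) (0, 0) (70.0539, 0)]  |A|=1449.3992
3. ⊥bis P5·P1 via (45.21,17.09): [(42.3704, 16.3521) (0, 5.3419) (0, 0) (70.0539, 0)]  |A|=685.9348
4. ⊥bis P5·P2 via (34.97,11.65): [(42.3704, 16.3521) (36.6369, 14.8622) (28.9245, 0) (70.0539, 0)]  |A|=373.1373
5. ⊥bis P5·P3 via (25.485,17.6): [(42.3704, 16.3521) (36.6369, 14.8622) (28.9245, 0) (70.0539, 0)]  |A|=373.1373
6. ⊥bis P5·P4 via (49.005,9.19): [(55.9653, 8.3219) (34.6242, 10.9836) (28.9245, 0) (70.0539, 0)]  |A|=295.9239
7. ⊥bis P5·P6 via (32.97,11.19): [(55.9653, 8.3219) (34.6242, 10.9836) (28.9245, 0) (70.0539, 0)]  |A|=295.9239
8. canonical 4-gon: [(55.9653, 8.3219) (34.6242, 10.9836) (28.9245, 0) (70.0539, 0)]
9. shoelace: 295.9239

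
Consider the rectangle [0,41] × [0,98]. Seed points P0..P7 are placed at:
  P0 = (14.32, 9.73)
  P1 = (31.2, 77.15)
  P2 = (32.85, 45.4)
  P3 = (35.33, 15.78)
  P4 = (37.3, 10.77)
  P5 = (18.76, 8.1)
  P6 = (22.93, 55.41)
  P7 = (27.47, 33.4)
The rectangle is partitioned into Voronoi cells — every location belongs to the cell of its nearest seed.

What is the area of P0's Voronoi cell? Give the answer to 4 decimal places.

1. box [0,41]×[0,98]: [(0, 0) (41, 0) (41, 98) (0, 98)]
2. ⊥bis P0·P1 via (22.76,43.44): [(0, 49.1384) (0, 0) (41, 0) (41, 38.8732)]  |A|=1804.2394
3. ⊥bis P0·P2 via (23.585,27.565): [(0, 39.817) (0, 0) (41, 0) (41, 18.5182)]  |A|=1195.872
4. ⊥bis P0·P3 via (24.825,12.755): [(20.0283, 29.4127) (0, 39.817) (0, 0) (28.4979, 0)]  |A|=817.8331
5. ⊥bis P0·P4 via (25.81,10.25): [(25.8592, 9.1636) (20.0283, 29.4127) (0, 39.817) (0, 0) (26.2739, 0)]  |A|=807.6431
6. ⊥bis P0·P5 via (16.54,8.915): [(21.8028, 23.2504) (20.0283, 29.4127) (0, 39.817) (0, 0) (13.2672, 0)]  |A|=640.7726
7. ⊥bis P0·P6 via (18.625,32.57): [(21.8028, 23.2504) (20.0283, 29.4127) (11.2885, 33.9528) (0, 36.0805) (0, 0) (13.2672, 0)]  |A|=619.6828
8. ⊥bis P0·P7 via (20.895,21.565): [(21.1351, 21.4316) (0, 33.1733) (0, 0) (13.2672, 0)]  |A|=492.7287
9. canonical 4-gon: [(21.1351, 21.4316) (0, 33.1733) (0, 0) (13.2672, 0)]
10. shoelace: 492.7287

Area of P0's cell: 492.7287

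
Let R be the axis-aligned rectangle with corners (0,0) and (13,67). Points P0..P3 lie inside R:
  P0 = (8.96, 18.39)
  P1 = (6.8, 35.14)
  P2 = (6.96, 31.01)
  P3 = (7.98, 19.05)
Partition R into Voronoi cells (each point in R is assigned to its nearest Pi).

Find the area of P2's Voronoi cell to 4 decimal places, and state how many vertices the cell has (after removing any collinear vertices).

Area of P2's cell: 105.4691 (4 vertices)

1. box [0,13]×[0,67]: [(0, 0) (13, 0) (13, 67) (0, 67)]
2. ⊥bis P2·P0 via (7.96,24.7): [(0, 23.4385) (13, 25.4987) (13, 67) (0, 67)]  |A|=552.9079
3. ⊥bis P2·P1 via (6.88,33.075): [(0, 32.8085) (0, 23.4385) (13, 25.4987) (13, 33.3121)]  |A|=111.6915
4. ⊥bis P2·P3 via (7.47,25.03): [(0, 32.8085) (0, 24.3929) (13, 25.5016) (13, 33.3121)]  |A|=105.4691
5. canonical 4-gon: [(0, 32.8085) (0, 24.3929) (13, 25.5016) (13, 33.3121)]
6. shoelace: 105.4691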